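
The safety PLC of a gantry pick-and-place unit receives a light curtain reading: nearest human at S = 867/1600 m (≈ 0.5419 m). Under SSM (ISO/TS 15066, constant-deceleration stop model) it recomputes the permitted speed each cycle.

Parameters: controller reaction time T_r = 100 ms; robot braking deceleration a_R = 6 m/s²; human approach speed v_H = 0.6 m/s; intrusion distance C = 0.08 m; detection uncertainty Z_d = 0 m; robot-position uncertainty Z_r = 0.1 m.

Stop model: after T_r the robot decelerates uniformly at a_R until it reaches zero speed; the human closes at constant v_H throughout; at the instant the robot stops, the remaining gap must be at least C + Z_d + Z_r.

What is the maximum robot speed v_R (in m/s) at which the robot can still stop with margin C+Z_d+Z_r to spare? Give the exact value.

collect terms ⇒ (1/12)·v_R² + (1/5)·v_R + (-483/1600) = 0
  disc = (1/5)² − 4·(1/12)·(-483/1600) = 9/64 ; √disc = 3/8
  v_R = (−(1/5) + 3/8) / (2·(1/12)) = 21/20 m/s
check:
braking lasts T_s = (21/20)/6 = 0.1750 s
robot in T_r: 1.0500·0.1000 = 0.1050 m
braking distance = 1.0500²/(2·6.0000) = 0.0919 m
person approaches 0.6000·(0.1000+0.1750) = 0.1650 m
C+Z_d+Z_r = 0.0800+0.0000+0.1000 = 0.1800 m
sum ≈ 0.1050+0.0919+0.1650+0.1800 ≈ 0.5419 m = S ✓

v_R_max = 21/20 m/s = 1.0500 m/s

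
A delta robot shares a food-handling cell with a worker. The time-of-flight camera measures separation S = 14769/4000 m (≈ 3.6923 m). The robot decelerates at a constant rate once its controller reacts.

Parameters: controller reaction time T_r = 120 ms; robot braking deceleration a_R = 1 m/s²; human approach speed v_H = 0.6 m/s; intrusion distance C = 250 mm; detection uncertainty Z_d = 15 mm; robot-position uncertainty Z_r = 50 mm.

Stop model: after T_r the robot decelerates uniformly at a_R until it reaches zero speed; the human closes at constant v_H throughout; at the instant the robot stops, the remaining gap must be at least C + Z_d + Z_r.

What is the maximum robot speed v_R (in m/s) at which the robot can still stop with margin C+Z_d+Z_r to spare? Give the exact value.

at the boundary: (1/2)·v² + (18/25)·v + (-13221/4000) = 0
  disc = (18/25)² − 4·(1/2)·(-13221/4000) = 71289/10000 ; √disc = 267/100
  v_R = (−(18/25) + 267/100) / (2·(1/2)) = 39/20 m/s
check:
braking lasts T_s = (39/20)/1 = 1.9500 s
reaction-phase robot travel = 1.9500·0.1200 = 0.2340 m
robot under decel: 1.9500²/(2·1.0000) = 1.9013 m
person approaches 0.6000·(0.1200+1.9500) = 1.2420 m
margins: 0.2500+0.0150+0.0500 = 0.3150 m
sum ≈ 0.2340+1.9013+1.2420+0.3150 ≈ 3.6923 m = S ✓

v_R_max = 39/20 m/s = 1.9500 m/s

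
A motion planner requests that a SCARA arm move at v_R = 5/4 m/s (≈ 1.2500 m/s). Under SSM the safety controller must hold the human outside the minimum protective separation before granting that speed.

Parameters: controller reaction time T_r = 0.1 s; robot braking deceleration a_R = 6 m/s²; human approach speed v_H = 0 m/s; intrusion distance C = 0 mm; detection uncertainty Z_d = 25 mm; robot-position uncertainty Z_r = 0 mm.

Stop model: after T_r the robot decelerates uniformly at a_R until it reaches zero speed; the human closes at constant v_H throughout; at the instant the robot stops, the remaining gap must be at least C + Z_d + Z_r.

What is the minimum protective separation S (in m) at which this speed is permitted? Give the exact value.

stop time T_s = (5/4)/6 = 0.2083 s
robot in T_r: 1.2500·0.1000 = 0.1250 m
braking distance = 1.2500²/(2·6.0000) = 0.1302 m
human closes 0.0000·0.3083 = 0.0000 m
residual clearance needed = 0.0000+0.0250+0.0000 = 0.0250 m
S_min ≈ 0.1250+0.1302+0.0000+0.0250  ⇒  S_min = 269/960 m

S_min = 269/960 m = 0.2802 m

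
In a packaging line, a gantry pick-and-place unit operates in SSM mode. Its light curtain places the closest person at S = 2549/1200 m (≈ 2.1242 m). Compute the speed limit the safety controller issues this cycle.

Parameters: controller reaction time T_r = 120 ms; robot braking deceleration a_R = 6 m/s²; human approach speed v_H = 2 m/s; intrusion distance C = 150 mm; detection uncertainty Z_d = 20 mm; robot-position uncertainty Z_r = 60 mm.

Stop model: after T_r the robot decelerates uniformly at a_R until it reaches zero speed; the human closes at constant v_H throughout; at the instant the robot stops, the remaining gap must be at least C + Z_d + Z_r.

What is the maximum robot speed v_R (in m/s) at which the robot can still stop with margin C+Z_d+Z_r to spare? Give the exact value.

at the boundary: (1/12)·v² + (34/75)·v + (-397/240) = 0
  disc = (34/75)² − 4·(1/12)·(-397/240) = 7569/10000 ; √disc = 87/100
  v_R = (−(34/75) + 87/100) / (2·(1/12)) = 5/2 m/s
check:
T_s = v_R/a_R = (5/2)/6 = 0.4167 s
reaction-phase robot travel = 2.5000·0.1200 = 0.3000 m
braking distance = 2.5000²/(2·6.0000) = 0.5208 m
person approaches 2.0000·(0.1200+0.4167) = 1.0733 m
C+Z_d+Z_r = 0.1500+0.0200+0.0600 = 0.2300 m
sum ≈ 0.3000+0.5208+1.0733+0.2300 ≈ 2.1242 m = S ✓

v_R_max = 5/2 m/s = 2.5000 m/s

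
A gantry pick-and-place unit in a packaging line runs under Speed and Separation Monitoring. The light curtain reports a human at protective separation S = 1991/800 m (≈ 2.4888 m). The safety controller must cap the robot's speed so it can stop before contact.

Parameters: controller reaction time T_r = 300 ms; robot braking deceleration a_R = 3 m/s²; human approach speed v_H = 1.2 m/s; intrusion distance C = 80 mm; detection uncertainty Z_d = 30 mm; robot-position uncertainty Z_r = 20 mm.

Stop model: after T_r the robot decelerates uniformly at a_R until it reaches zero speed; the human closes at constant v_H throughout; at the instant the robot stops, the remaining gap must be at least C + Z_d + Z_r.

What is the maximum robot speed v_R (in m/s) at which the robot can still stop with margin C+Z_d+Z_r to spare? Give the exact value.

quadratic (1/6)·v² + (7/10)·v + (-1599/800) = 0
  disc = (7/10)² − 4·(1/6)·(-1599/800) = 729/400 ; √disc = 27/20
  v_R = (−(7/10) + 27/20) / (2·(1/6)) = 39/20 m/s
check:
stop time T_s = (39/20)/3 = 0.6500 s
robot covers v_R·T_r = 1.9500·0.3000 = 0.5850 m before braking
robot covers 1.9500·0.6500 − ½·3.0000·0.6500² = 0.6338 m while stopping
person approaches 1.2000·(0.3000+0.6500) = 1.1400 m
margins: 0.0800+0.0300+0.0200 = 0.1300 m
sum ≈ 0.5850+0.6338+1.1400+0.1300 ≈ 2.4888 m = S ✓

v_R_max = 39/20 m/s = 1.9500 m/s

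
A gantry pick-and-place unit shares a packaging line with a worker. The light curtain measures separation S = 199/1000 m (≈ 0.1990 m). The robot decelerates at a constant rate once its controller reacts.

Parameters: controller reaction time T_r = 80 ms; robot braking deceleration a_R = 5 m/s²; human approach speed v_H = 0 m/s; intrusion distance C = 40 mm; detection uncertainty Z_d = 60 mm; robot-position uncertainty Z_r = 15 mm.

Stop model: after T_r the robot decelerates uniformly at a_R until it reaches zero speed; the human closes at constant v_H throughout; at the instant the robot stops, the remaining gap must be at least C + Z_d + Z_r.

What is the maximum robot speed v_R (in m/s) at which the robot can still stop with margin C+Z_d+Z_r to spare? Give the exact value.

v_R_max = 3/5 m/s = 0.6000 m/s

quadratic (1/10)·v² + (2/25)·v + (-21/250) = 0
  disc = (2/25)² − 4·(1/10)·(-21/250) = 1/25 ; √disc = 1/5
  v_R = (−(2/25) + 1/5) / (2·(1/10)) = 3/5 m/s
check:
braking lasts T_s = (3/5)/5 = 0.1200 s
reaction-phase robot travel = 0.6000·0.0800 = 0.0480 m
robot under decel: 0.6000²/(2·5.0000) = 0.0360 m
human closes 0.0000·0.2000 = 0.0000 m
C+Z_d+Z_r = 0.0400+0.0600+0.0150 = 0.1150 m
sum ≈ 0.0480+0.0360+0.0000+0.1150 ≈ 0.1990 m = S ✓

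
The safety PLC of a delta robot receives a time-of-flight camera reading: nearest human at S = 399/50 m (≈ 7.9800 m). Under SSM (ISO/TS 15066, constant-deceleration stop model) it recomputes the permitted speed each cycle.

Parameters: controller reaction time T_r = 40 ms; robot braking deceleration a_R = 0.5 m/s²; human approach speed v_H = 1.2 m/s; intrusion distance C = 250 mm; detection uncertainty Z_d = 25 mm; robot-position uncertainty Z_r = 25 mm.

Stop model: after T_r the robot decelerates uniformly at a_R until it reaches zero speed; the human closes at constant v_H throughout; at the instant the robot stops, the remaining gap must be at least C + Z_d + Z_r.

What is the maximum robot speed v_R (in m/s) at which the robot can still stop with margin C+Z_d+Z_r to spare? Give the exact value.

quadratic (1)·v² + (61/25)·v + (-954/125) = 0
  disc = (61/25)² − 4·(1)·(-954/125) = 22801/625 ; √disc = 151/25
  v_R = (−(61/25) + 151/25) / (2·(1)) = 9/5 m/s
check:
braking lasts T_s = (9/5)/(1/2) = 3.6000 s
robot in T_r: 1.8000·0.0400 = 0.0720 m
robot under decel: 1.8000²/(2·0.5000) = 3.2400 m
human closes 1.2000·3.6400 = 4.3680 m
margins: 0.2500+0.0250+0.0250 = 0.3000 m
sum ≈ 0.0720+3.2400+4.3680+0.3000 ≈ 7.9800 m = S ✓

v_R_max = 9/5 m/s = 1.8000 m/s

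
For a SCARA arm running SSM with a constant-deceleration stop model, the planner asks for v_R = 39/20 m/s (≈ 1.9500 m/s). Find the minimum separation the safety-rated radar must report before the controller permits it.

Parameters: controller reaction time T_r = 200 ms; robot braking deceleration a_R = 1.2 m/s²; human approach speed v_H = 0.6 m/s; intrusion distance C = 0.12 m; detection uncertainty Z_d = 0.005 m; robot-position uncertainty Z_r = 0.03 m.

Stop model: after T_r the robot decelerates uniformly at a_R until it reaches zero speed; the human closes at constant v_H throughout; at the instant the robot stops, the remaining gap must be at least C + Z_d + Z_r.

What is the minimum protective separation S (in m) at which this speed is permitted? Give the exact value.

S_min = 5159/1600 m = 3.2244 m

stop time T_s = (39/20)/(6/5) = 1.6250 s
robot in T_r: 1.9500·0.2000 = 0.3900 m
robot covers 1.9500·1.6250 − ½·1.2000·1.6250² = 1.5844 m while stopping
person approaches 0.6000·(0.2000+1.6250) = 1.0950 m
C+Z_d+Z_r = 0.1200+0.0050+0.0300 = 0.1550 m
S_min ≈ 0.3900+1.5844+1.0950+0.1550  ⇒  S_min = 5159/1600 m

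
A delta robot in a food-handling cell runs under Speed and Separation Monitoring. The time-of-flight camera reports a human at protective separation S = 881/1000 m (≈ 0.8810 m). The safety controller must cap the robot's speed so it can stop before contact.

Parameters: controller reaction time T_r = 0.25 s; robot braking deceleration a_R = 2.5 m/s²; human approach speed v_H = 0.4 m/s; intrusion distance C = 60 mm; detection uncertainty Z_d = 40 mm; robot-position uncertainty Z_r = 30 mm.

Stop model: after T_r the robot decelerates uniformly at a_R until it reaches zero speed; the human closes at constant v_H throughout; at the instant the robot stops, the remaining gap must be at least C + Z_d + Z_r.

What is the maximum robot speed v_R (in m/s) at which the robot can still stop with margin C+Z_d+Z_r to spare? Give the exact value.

collect terms ⇒ (1/5)·v_R² + (41/100)·v_R + (-651/1000) = 0
  disc = (41/100)² − 4·(1/5)·(-651/1000) = 6889/10000 ; √disc = 83/100
  v_R = (−(41/100) + 83/100) / (2·(1/5)) = 21/20 m/s
check:
stop time T_s = (21/20)/(5/2) = 0.4200 s
robot covers v_R·T_r = 1.0500·0.2500 = 0.2625 m before braking
braking distance = 1.0500²/(2·2.5000) = 0.2205 m
human closes 0.4000·0.6700 = 0.2680 m
C+Z_d+Z_r = 0.0600+0.0400+0.0300 = 0.1300 m
sum ≈ 0.2625+0.2205+0.2680+0.1300 ≈ 0.8810 m = S ✓

v_R_max = 21/20 m/s = 1.0500 m/s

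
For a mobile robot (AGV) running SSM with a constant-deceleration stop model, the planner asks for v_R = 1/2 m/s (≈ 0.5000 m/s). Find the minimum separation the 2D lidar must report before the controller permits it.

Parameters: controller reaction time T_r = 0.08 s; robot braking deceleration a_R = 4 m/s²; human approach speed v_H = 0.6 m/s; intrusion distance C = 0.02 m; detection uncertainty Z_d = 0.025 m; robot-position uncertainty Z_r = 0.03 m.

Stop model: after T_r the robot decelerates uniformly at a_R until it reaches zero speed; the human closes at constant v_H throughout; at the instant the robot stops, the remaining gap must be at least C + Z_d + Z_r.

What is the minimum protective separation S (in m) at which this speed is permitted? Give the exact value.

stop time T_s = (1/2)/4 = 0.1250 s
robot covers v_R·T_r = 0.5000·0.0800 = 0.0400 m before braking
robot under decel: 0.5000²/(2·4.0000) = 0.0312 m
human over T_r+T_s: 0.6000·(0.0800+0.1250) = 0.1230 m
margins: 0.0200+0.0250+0.0300 = 0.0750 m
S_min ≈ 0.0400+0.0312+0.1230+0.0750  ⇒  S_min = 1077/4000 m

S_min = 1077/4000 m = 0.2692 m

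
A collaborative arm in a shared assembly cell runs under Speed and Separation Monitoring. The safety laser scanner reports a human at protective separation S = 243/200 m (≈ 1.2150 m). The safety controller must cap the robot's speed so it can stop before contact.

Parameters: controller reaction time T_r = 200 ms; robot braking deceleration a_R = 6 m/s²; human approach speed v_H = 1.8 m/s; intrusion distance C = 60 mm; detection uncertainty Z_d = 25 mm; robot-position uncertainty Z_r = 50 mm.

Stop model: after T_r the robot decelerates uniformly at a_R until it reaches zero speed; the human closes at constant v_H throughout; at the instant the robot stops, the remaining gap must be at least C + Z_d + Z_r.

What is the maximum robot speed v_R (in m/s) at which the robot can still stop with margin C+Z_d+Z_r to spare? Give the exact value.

collect terms ⇒ (1/12)·v_R² + (1/2)·v_R + (-18/25) = 0
  disc = (1/2)² − 4·(1/12)·(-18/25) = 49/100 ; √disc = 7/10
  v_R = (−(1/2) + 7/10) / (2·(1/12)) = 6/5 m/s
check:
T_s = v_R/a_R = (6/5)/6 = 0.2000 s
reaction-phase robot travel = 1.2000·0.2000 = 0.2400 m
robot under decel: 1.2000²/(2·6.0000) = 0.1200 m
human closes 1.8000·0.4000 = 0.7200 m
residual clearance needed = 0.0600+0.0250+0.0500 = 0.1350 m
sum ≈ 0.2400+0.1200+0.7200+0.1350 ≈ 1.2150 m = S ✓

v_R_max = 6/5 m/s = 1.2000 m/s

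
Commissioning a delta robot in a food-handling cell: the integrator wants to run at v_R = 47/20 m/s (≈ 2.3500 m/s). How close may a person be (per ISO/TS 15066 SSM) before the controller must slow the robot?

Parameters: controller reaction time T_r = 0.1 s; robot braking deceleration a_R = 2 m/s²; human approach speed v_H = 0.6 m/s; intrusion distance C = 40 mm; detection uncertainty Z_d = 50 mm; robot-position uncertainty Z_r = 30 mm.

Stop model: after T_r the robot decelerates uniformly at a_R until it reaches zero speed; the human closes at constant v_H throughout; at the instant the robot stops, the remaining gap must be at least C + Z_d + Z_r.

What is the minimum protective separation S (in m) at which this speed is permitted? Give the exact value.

T_s = v_R/a_R = (47/20)/2 = 1.1750 s
robot covers v_R·T_r = 2.3500·0.1000 = 0.2350 m before braking
braking distance = 2.3500²/(2·2.0000) = 1.3806 m
human closes 0.6000·1.2750 = 0.7650 m
margins: 0.0400+0.0500+0.0300 = 0.1200 m
S_min ≈ 0.2350+1.3806+0.7650+0.1200  ⇒  S_min = 4001/1600 m

S_min = 4001/1600 m = 2.5006 m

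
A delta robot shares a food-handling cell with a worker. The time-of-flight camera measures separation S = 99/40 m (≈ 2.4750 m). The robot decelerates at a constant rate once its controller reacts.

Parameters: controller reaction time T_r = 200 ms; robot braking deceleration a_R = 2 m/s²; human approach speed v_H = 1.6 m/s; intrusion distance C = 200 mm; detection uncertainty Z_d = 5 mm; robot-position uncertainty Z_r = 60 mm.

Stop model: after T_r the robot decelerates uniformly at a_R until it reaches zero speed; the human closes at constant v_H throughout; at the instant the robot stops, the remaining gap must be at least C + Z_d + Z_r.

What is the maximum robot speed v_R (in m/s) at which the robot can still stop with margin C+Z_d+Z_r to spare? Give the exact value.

collect terms ⇒ (1/4)·v_R² + (1)·v_R + (-189/100) = 0
  disc = (1)² − 4·(1/4)·(-189/100) = 289/100 ; √disc = 17/10
  v_R = (−(1) + 17/10) / (2·(1/4)) = 7/5 m/s
check:
stop time T_s = (7/5)/2 = 0.7000 s
robot in T_r: 1.4000·0.2000 = 0.2800 m
braking distance = 1.4000²/(2·2.0000) = 0.4900 m
human closes 1.6000·0.9000 = 1.4400 m
C+Z_d+Z_r = 0.2000+0.0050+0.0600 = 0.2650 m
sum ≈ 0.2800+0.4900+1.4400+0.2650 ≈ 2.4750 m = S ✓

v_R_max = 7/5 m/s = 1.4000 m/s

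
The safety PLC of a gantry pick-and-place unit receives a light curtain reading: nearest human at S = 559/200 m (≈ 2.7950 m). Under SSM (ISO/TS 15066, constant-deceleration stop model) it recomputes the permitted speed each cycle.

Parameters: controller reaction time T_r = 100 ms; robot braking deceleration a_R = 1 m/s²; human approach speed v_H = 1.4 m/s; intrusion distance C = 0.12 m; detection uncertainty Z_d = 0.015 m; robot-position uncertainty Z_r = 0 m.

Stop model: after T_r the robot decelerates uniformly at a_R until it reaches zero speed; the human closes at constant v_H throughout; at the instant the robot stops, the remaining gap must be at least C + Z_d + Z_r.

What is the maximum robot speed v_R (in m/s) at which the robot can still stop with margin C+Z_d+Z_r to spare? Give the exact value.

v_R_max = 6/5 m/s = 1.2000 m/s

collect terms ⇒ (1/2)·v_R² + (3/2)·v_R + (-63/25) = 0
  disc = (3/2)² − 4·(1/2)·(-63/25) = 729/100 ; √disc = 27/10
  v_R = (−(3/2) + 27/10) / (2·(1/2)) = 6/5 m/s
check:
T_s = v_R/a_R = (6/5)/1 = 1.2000 s
reaction-phase robot travel = 1.2000·0.1000 = 0.1200 m
robot under decel: 1.2000²/(2·1.0000) = 0.7200 m
person approaches 1.4000·(0.1000+1.2000) = 1.8200 m
residual clearance needed = 0.1200+0.0150+0.0000 = 0.1350 m
sum ≈ 0.1200+0.7200+1.8200+0.1350 ≈ 2.7950 m = S ✓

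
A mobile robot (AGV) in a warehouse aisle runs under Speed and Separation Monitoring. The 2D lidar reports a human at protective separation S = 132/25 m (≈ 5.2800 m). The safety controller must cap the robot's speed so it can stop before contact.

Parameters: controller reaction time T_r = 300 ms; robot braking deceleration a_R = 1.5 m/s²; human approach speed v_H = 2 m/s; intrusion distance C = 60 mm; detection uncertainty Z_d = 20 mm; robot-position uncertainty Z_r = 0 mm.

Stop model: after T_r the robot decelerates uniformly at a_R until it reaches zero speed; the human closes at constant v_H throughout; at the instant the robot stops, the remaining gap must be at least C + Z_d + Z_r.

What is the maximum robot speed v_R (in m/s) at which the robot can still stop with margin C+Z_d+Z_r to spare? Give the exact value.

v_R_max = 2 m/s = 2.0000 m/s

quadratic (1/3)·v² + (49/30)·v + (-23/5) = 0
  disc = (49/30)² − 4·(1/3)·(-23/5) = 7921/900 ; √disc = 89/30
  v_R = (−(49/30) + 89/30) / (2·(1/3)) = 2 m/s
check:
T_s = v_R/a_R = 2/(3/2) = 1.3333 s
robot covers v_R·T_r = 2.0000·0.3000 = 0.6000 m before braking
robot covers 2.0000·1.3333 − ½·1.5000·1.3333² = 1.3333 m while stopping
human over T_r+T_s: 2.0000·(0.3000+1.3333) = 3.2667 m
residual clearance needed = 0.0600+0.0200+0.0000 = 0.0800 m
sum ≈ 0.6000+1.3333+3.2667+0.0800 ≈ 5.2800 m = S ✓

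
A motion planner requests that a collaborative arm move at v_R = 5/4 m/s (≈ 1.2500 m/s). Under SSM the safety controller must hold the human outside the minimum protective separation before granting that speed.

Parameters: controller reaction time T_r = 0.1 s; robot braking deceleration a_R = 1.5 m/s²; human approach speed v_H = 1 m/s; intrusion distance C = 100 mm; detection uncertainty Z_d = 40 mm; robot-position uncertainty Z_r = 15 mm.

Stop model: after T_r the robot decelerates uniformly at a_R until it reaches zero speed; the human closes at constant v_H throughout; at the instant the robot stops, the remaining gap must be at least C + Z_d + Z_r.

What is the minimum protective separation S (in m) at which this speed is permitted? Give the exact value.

T_s = v_R/a_R = (5/4)/(3/2) = 0.8333 s
robot in T_r: 1.2500·0.1000 = 0.1250 m
robot covers 1.2500·0.8333 − ½·1.5000·0.8333² = 0.5208 m while stopping
person approaches 1.0000·(0.1000+0.8333) = 0.9333 m
C+Z_d+Z_r = 0.1000+0.0400+0.0150 = 0.1550 m
S_min ≈ 0.1250+0.5208+0.9333+0.1550  ⇒  S_min = 2081/1200 m

S_min = 2081/1200 m = 1.7342 m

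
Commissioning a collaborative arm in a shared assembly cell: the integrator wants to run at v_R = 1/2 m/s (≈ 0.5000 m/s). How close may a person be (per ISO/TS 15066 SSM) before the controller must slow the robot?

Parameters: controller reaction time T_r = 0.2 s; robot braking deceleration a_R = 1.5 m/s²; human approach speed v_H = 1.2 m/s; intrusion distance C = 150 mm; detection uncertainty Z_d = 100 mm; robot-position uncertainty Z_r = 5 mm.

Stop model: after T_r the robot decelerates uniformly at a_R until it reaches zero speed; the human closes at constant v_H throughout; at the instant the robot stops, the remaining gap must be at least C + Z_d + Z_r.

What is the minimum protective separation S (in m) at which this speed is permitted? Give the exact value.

S_min = 647/600 m = 1.0783 m

T_s = v_R/a_R = (1/2)/(3/2) = 0.3333 s
reaction-phase robot travel = 0.5000·0.2000 = 0.1000 m
braking distance = 0.5000²/(2·1.5000) = 0.0833 m
human closes 1.2000·0.5333 = 0.6400 m
margins: 0.1500+0.1000+0.0050 = 0.2550 m
S_min ≈ 0.1000+0.0833+0.6400+0.2550  ⇒  S_min = 647/600 m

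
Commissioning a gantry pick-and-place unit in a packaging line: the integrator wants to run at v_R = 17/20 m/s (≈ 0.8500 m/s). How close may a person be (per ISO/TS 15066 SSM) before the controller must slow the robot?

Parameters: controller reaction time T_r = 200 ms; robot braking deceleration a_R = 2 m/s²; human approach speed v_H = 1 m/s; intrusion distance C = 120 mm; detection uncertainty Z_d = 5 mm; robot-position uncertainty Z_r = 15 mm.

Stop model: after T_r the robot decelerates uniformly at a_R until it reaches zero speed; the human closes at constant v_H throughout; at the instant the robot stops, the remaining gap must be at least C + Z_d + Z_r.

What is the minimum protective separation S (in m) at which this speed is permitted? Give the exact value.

stop time T_s = (17/20)/2 = 0.4250 s
robot covers v_R·T_r = 0.8500·0.2000 = 0.1700 m before braking
robot under decel: 0.8500²/(2·2.0000) = 0.1806 m
human closes 1.0000·0.6250 = 0.6250 m
margins: 0.1200+0.0050+0.0150 = 0.1400 m
S_min ≈ 0.1700+0.1806+0.6250+0.1400  ⇒  S_min = 357/320 m

S_min = 357/320 m = 1.1156 m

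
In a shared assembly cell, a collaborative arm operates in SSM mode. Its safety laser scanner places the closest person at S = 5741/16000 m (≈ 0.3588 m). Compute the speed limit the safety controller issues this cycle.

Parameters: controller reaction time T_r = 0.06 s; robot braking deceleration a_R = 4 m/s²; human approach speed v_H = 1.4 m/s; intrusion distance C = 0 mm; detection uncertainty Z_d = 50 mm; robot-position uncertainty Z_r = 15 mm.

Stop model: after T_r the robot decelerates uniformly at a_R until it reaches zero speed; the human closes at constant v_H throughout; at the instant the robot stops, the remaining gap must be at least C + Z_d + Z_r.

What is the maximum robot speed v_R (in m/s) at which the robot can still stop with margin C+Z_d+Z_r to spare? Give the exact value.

quadratic (1/8)·v² + (41/100)·v + (-3357/16000) = 0
  disc = (41/100)² − 4·(1/8)·(-3357/16000) = 43681/160000 ; √disc = 209/400
  v_R = (−(41/100) + 209/400) / (2·(1/8)) = 9/20 m/s
check:
stop time T_s = (9/20)/4 = 0.1125 s
robot covers v_R·T_r = 0.4500·0.0600 = 0.0270 m before braking
braking distance = 0.4500²/(2·4.0000) = 0.0253 m
human closes 1.4000·0.1725 = 0.2415 m
C+Z_d+Z_r = 0.0000+0.0500+0.0150 = 0.0650 m
sum ≈ 0.0270+0.0253+0.2415+0.0650 ≈ 0.3588 m = S ✓

v_R_max = 9/20 m/s = 0.4500 m/s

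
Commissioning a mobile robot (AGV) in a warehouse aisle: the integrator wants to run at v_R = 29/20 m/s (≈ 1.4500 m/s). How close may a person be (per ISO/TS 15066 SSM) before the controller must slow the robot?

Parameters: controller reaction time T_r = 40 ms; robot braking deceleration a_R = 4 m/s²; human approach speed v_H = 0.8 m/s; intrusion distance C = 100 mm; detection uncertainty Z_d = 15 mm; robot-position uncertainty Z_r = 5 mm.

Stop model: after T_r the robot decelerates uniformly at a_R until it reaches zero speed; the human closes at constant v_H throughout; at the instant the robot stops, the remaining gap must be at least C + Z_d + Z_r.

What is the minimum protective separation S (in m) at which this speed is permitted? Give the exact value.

S_min = 2441/3200 m = 0.7628 m

T_s = v_R/a_R = (29/20)/4 = 0.3625 s
robot in T_r: 1.4500·0.0400 = 0.0580 m
robot covers 1.4500·0.3625 − ½·4.0000·0.3625² = 0.2628 m while stopping
person approaches 0.8000·(0.0400+0.3625) = 0.3220 m
residual clearance needed = 0.1000+0.0150+0.0050 = 0.1200 m
S_min ≈ 0.0580+0.2628+0.3220+0.1200  ⇒  S_min = 2441/3200 m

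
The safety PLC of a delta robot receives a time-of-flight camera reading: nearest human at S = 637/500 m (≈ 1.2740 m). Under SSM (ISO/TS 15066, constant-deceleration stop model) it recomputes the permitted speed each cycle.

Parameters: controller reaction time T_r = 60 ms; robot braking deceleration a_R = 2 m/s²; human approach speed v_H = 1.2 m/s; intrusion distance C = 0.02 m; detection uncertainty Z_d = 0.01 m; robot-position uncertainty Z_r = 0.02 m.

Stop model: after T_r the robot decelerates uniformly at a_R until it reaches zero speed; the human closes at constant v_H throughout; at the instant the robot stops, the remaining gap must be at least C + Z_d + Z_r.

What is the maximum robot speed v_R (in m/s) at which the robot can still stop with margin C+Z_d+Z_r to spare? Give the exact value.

v_R_max = 6/5 m/s = 1.2000 m/s

at the boundary: (1/4)·v² + (33/50)·v + (-144/125) = 0
  disc = (33/50)² − 4·(1/4)·(-144/125) = 3969/2500 ; √disc = 63/50
  v_R = (−(33/50) + 63/50) / (2·(1/4)) = 6/5 m/s
check:
braking lasts T_s = (6/5)/2 = 0.6000 s
robot in T_r: 1.2000·0.0600 = 0.0720 m
robot covers 1.2000·0.6000 − ½·2.0000·0.6000² = 0.3600 m while stopping
human over T_r+T_s: 1.2000·(0.0600+0.6000) = 0.7920 m
residual clearance needed = 0.0200+0.0100+0.0200 = 0.0500 m
sum ≈ 0.0720+0.3600+0.7920+0.0500 ≈ 1.2740 m = S ✓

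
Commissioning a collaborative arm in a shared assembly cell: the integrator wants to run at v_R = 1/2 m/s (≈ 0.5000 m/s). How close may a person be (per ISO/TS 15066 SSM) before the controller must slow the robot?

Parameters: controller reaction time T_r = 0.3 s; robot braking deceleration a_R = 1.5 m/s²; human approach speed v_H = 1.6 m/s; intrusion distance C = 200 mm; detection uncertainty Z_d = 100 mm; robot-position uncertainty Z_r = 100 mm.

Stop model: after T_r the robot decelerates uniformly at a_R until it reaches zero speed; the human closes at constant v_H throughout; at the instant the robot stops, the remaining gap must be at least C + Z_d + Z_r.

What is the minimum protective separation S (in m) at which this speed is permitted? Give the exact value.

S_min = 247/150 m = 1.6467 m

braking lasts T_s = (1/2)/(3/2) = 0.3333 s
robot in T_r: 0.5000·0.3000 = 0.1500 m
robot under decel: 0.5000²/(2·1.5000) = 0.0833 m
human over T_r+T_s: 1.6000·(0.3000+0.3333) = 1.0133 m
C+Z_d+Z_r = 0.2000+0.1000+0.1000 = 0.4000 m
S_min ≈ 0.1500+0.0833+1.0133+0.4000  ⇒  S_min = 247/150 m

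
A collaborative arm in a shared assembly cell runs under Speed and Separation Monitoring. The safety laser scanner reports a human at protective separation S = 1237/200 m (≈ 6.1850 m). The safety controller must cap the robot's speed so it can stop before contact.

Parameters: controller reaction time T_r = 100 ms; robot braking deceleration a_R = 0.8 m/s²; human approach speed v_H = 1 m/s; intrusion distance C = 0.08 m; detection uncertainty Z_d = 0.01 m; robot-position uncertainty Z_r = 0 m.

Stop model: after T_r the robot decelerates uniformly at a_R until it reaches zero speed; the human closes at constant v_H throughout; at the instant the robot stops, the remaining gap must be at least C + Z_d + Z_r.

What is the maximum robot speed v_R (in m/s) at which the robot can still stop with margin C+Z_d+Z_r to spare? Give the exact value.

quadratic (5/8)·v² + (27/20)·v + (-1199/200) = 0
  disc = (27/20)² − 4·(5/8)·(-1199/200) = 1681/100 ; √disc = 41/10
  v_R = (−(27/20) + 41/10) / (2·(5/8)) = 11/5 m/s
check:
braking lasts T_s = (11/5)/(4/5) = 2.7500 s
reaction-phase robot travel = 2.2000·0.1000 = 0.2200 m
braking distance = 2.2000²/(2·0.8000) = 3.0250 m
person approaches 1.0000·(0.1000+2.7500) = 2.8500 m
margins: 0.0800+0.0100+0.0000 = 0.0900 m
sum ≈ 0.2200+3.0250+2.8500+0.0900 ≈ 6.1850 m = S ✓

v_R_max = 11/5 m/s = 2.2000 m/s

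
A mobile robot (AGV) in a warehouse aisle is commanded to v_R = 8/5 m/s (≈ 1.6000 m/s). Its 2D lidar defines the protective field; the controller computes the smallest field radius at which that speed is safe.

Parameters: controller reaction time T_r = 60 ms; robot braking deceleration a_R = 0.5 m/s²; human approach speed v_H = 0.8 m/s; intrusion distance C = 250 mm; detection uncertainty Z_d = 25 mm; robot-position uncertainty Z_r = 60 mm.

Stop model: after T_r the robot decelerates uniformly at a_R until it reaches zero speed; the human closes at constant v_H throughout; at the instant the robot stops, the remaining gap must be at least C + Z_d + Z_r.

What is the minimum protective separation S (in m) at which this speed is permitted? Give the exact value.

T_s = v_R/a_R = (8/5)/(1/2) = 3.2000 s
reaction-phase robot travel = 1.6000·0.0600 = 0.0960 m
robot under decel: 1.6000²/(2·0.5000) = 2.5600 m
human over T_r+T_s: 0.8000·(0.0600+3.2000) = 2.6080 m
margins: 0.2500+0.0250+0.0600 = 0.3350 m
S_min ≈ 0.0960+2.5600+2.6080+0.3350  ⇒  S_min = 5599/1000 m

S_min = 5599/1000 m = 5.5990 m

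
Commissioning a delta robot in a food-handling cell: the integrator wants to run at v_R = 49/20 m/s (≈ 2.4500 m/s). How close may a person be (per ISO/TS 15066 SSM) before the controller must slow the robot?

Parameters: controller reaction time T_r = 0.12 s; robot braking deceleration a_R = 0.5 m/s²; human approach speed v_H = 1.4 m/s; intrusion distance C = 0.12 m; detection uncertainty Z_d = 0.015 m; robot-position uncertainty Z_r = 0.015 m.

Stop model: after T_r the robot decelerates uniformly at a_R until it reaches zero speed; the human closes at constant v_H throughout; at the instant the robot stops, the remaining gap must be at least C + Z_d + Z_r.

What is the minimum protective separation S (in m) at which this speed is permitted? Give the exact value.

T_s = v_R/a_R = (49/20)/(1/2) = 4.9000 s
reaction-phase robot travel = 2.4500·0.1200 = 0.2940 m
robot covers 2.4500·4.9000 − ½·0.5000·4.9000² = 6.0025 m while stopping
human closes 1.4000·5.0200 = 7.0280 m
residual clearance needed = 0.1200+0.0150+0.0150 = 0.1500 m
S_min ≈ 0.2940+6.0025+7.0280+0.1500  ⇒  S_min = 26949/2000 m

S_min = 26949/2000 m = 13.4745 m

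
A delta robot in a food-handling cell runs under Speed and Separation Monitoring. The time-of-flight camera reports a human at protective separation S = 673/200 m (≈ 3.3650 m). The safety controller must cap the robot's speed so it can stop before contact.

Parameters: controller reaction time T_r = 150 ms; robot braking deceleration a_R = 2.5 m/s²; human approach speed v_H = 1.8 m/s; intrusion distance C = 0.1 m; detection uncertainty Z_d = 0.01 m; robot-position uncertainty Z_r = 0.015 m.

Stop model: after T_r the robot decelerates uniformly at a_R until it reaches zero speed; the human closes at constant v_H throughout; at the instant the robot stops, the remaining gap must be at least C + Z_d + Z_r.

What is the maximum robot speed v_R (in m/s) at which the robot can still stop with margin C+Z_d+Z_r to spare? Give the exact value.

v_R_max = 9/4 m/s = 2.2500 m/s

at the boundary: (1/5)·v² + (87/100)·v + (-297/100) = 0
  disc = (87/100)² − 4·(1/5)·(-297/100) = 31329/10000 ; √disc = 177/100
  v_R = (−(87/100) + 177/100) / (2·(1/5)) = 9/4 m/s
check:
T_s = v_R/a_R = (9/4)/(5/2) = 0.9000 s
robot in T_r: 2.2500·0.1500 = 0.3375 m
robot covers 2.2500·0.9000 − ½·2.5000·0.9000² = 1.0125 m while stopping
human closes 1.8000·1.0500 = 1.8900 m
margins: 0.1000+0.0100+0.0150 = 0.1250 m
sum ≈ 0.3375+1.0125+1.8900+0.1250 ≈ 3.3650 m = S ✓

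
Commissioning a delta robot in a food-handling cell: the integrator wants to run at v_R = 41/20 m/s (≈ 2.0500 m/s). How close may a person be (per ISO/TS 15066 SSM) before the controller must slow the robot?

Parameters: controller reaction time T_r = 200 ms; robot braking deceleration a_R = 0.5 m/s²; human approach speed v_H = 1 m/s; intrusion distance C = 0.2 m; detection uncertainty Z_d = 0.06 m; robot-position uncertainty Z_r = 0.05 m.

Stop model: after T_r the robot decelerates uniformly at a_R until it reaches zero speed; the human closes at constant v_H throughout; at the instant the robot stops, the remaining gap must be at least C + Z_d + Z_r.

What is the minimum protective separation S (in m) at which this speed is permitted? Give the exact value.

braking lasts T_s = (41/20)/(1/2) = 4.1000 s
robot in T_r: 2.0500·0.2000 = 0.4100 m
robot covers 2.0500·4.1000 − ½·0.5000·4.1000² = 4.2025 m while stopping
person approaches 1.0000·(0.2000+4.1000) = 4.3000 m
C+Z_d+Z_r = 0.2000+0.0600+0.0500 = 0.3100 m
S_min ≈ 0.4100+4.2025+4.3000+0.3100  ⇒  S_min = 3689/400 m

S_min = 3689/400 m = 9.2225 m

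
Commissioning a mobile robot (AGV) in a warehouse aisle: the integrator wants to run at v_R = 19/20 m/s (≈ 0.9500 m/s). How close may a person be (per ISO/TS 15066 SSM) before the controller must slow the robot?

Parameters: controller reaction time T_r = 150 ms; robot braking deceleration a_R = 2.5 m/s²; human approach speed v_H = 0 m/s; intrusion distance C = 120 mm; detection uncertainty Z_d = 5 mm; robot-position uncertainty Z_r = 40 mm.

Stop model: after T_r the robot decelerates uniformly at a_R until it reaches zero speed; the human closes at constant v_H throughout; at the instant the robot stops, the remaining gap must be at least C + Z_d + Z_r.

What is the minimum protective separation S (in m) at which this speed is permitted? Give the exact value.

S_min = 61/125 m = 0.4880 m

T_s = v_R/a_R = (19/20)/(5/2) = 0.3800 s
robot covers v_R·T_r = 0.9500·0.1500 = 0.1425 m before braking
robot under decel: 0.9500²/(2·2.5000) = 0.1805 m
human closes 0.0000·0.5300 = 0.0000 m
residual clearance needed = 0.1200+0.0050+0.0400 = 0.1650 m
S_min ≈ 0.1425+0.1805+0.0000+0.1650  ⇒  S_min = 61/125 m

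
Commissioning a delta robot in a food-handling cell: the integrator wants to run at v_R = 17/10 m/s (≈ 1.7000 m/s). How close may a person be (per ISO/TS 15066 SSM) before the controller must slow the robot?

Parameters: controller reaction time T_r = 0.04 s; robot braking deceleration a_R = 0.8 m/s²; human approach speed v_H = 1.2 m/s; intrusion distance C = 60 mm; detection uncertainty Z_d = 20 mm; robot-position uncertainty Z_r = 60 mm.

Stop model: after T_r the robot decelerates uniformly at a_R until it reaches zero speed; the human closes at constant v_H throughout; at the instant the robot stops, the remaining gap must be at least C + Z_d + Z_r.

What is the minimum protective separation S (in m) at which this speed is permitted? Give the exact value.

S_min = 18449/4000 m = 4.6123 m

T_s = v_R/a_R = (17/10)/(4/5) = 2.1250 s
robot covers v_R·T_r = 1.7000·0.0400 = 0.0680 m before braking
braking distance = 1.7000²/(2·0.8000) = 1.8062 m
human closes 1.2000·2.1650 = 2.5980 m
C+Z_d+Z_r = 0.0600+0.0200+0.0600 = 0.1400 m
S_min ≈ 0.0680+1.8062+2.5980+0.1400  ⇒  S_min = 18449/4000 m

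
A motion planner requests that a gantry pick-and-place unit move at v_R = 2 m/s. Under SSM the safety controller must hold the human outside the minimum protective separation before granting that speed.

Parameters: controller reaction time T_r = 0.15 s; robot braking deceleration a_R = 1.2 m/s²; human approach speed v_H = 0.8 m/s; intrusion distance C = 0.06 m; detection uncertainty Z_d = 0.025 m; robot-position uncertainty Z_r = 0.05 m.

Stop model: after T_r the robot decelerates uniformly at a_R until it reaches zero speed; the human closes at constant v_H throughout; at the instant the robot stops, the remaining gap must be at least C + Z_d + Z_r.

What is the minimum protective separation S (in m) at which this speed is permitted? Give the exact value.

S_min = 711/200 m = 3.5550 m

T_s = v_R/a_R = 2/(6/5) = 1.6667 s
robot covers v_R·T_r = 2.0000·0.1500 = 0.3000 m before braking
robot covers 2.0000·1.6667 − ½·1.2000·1.6667² = 1.6667 m while stopping
human over T_r+T_s: 0.8000·(0.1500+1.6667) = 1.4533 m
margins: 0.0600+0.0250+0.0500 = 0.1350 m
S_min ≈ 0.3000+1.6667+1.4533+0.1350  ⇒  S_min = 711/200 m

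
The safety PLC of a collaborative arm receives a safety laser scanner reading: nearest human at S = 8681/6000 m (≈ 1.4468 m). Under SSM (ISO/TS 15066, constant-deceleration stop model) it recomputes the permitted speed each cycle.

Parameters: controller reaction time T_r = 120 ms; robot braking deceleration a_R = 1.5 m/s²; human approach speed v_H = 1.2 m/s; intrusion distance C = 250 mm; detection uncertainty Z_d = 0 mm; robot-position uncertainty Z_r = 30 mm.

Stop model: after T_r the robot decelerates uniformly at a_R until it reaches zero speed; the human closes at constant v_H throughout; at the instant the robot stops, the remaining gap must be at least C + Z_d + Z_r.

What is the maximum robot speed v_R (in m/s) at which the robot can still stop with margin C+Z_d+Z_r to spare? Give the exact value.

v_R_max = 17/20 m/s = 0.8500 m/s

at the boundary: (1/3)·v² + (23/25)·v + (-6137/6000) = 0
  disc = (23/25)² − 4·(1/3)·(-6137/6000) = 49729/22500 ; √disc = 223/150
  v_R = (−(23/25) + 223/150) / (2·(1/3)) = 17/20 m/s
check:
T_s = v_R/a_R = (17/20)/(3/2) = 0.5667 s
robot covers v_R·T_r = 0.8500·0.1200 = 0.1020 m before braking
robot under decel: 0.8500²/(2·1.5000) = 0.2408 m
human closes 1.2000·0.6867 = 0.8240 m
residual clearance needed = 0.2500+0.0000+0.0300 = 0.2800 m
sum ≈ 0.1020+0.2408+0.8240+0.2800 ≈ 1.4468 m = S ✓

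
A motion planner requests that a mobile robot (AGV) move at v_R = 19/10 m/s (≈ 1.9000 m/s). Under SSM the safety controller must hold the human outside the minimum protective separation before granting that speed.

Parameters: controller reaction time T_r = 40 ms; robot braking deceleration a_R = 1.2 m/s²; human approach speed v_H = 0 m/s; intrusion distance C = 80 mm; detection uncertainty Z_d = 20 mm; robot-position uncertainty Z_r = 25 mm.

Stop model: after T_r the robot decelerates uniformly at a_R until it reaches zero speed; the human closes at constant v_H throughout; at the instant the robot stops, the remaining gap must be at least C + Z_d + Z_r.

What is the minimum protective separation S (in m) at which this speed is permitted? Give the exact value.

braking lasts T_s = (19/10)/(6/5) = 1.5833 s
reaction-phase robot travel = 1.9000·0.0400 = 0.0760 m
robot covers 1.9000·1.5833 − ½·1.2000·1.5833² = 1.5042 m while stopping
person approaches 0.0000·(0.0400+1.5833) = 0.0000 m
C+Z_d+Z_r = 0.0800+0.0200+0.0250 = 0.1250 m
S_min ≈ 0.0760+1.5042+0.0000+0.1250  ⇒  S_min = 10231/6000 m

S_min = 10231/6000 m = 1.7052 m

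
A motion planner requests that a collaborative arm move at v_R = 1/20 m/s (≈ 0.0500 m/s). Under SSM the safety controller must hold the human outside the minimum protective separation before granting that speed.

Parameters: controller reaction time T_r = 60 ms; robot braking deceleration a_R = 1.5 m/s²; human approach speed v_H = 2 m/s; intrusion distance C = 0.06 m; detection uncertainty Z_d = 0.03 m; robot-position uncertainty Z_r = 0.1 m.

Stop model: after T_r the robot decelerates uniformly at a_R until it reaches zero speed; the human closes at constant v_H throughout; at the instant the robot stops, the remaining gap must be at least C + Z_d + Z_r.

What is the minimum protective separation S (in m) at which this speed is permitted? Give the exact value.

braking lasts T_s = (1/20)/(3/2) = 0.0333 s
reaction-phase robot travel = 0.0500·0.0600 = 0.0030 m
robot under decel: 0.0500²/(2·1.5000) = 0.0008 m
human closes 2.0000·0.0933 = 0.1867 m
C+Z_d+Z_r = 0.0600+0.0300+0.1000 = 0.1900 m
S_min ≈ 0.0030+0.0008+0.1867+0.1900  ⇒  S_min = 761/2000 m

S_min = 761/2000 m = 0.3805 m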